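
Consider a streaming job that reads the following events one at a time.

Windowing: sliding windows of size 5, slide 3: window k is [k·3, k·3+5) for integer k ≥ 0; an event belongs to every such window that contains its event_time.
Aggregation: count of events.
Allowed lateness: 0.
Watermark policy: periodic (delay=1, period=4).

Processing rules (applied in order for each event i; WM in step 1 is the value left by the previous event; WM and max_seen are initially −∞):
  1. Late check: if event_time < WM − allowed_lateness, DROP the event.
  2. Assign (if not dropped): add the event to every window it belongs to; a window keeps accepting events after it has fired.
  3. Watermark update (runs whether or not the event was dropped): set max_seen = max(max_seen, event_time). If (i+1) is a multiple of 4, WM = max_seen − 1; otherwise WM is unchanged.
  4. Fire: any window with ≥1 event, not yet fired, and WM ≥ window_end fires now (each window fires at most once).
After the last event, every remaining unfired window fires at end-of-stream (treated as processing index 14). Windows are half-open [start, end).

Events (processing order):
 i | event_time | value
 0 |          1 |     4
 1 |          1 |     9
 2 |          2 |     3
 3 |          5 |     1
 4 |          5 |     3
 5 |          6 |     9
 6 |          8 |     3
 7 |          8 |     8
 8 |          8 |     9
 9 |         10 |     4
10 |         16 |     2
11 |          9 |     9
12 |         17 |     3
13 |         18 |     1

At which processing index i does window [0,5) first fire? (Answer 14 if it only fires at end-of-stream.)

i=0 t=1 v=4: → [0,5); WM=−∞
i=1 t=1 v=9: → [0,5); WM=−∞
i=2 t=2 v=3: → [0,5); WM=−∞
i=3 t=5 v=1: → [3,8); WM=4
i=4 t=5 v=3: → [3,8); WM=4
i=5 t=6 v=9: → [6,11),[3,8); WM=4
i=6 t=8 v=3: → [6,11); WM=4
i=7 t=8 v=8: → [6,11); WM=7; [0,5) fires=3
i=8 t=8 v=9: → [6,11); WM=7
i=9 t=10 v=4: → [9,14),[6,11); WM=7
i=10 t=16 v=2: → [15,20),[12,17); WM=7
i=11 t=9 v=9: → [9,14),[6,11); WM=15; [3,8) fires=3 [6,11) fires=6 [9,14) fires=2
i=12 t=17 v=3: → [15,20); WM=15
i=13 t=18 v=1: → [18,23),[15,20); WM=15

7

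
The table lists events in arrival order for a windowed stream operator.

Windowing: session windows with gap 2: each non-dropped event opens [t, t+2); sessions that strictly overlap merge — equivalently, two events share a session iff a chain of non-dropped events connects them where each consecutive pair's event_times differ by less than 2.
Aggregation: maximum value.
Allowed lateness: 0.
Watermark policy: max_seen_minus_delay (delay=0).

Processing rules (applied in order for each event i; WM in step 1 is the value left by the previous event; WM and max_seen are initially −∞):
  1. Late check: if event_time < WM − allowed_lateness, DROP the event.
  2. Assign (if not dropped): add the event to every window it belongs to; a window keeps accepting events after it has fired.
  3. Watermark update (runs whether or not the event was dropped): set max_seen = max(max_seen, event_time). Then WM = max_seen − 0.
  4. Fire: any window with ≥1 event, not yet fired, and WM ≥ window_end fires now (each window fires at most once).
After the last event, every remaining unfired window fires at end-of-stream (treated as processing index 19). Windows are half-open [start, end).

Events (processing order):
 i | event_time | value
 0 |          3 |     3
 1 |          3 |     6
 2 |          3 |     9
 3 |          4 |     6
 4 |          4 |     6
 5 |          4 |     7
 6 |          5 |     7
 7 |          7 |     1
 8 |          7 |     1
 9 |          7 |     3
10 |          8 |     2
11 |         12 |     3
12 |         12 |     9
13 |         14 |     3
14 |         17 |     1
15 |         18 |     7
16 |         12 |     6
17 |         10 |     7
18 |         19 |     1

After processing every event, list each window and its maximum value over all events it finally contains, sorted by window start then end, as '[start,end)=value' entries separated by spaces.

i=0 t=3 v=3: → [3,5); WM=3
i=1 t=3 v=6: → [3,5); WM=3
i=2 t=3 v=9: → [3,5); WM=3
i=3 t=4 v=6: → [3,6); WM=4
i=4 t=4 v=6: → [3,6); WM=4
i=5 t=4 v=7: → [3,6); WM=4
i=6 t=5 v=7: → [3,7); WM=5
i=7 t=7 v=1: → [7,9); WM=7
i=8 t=7 v=1: → [7,9); WM=7
i=9 t=7 v=3: → [7,9); WM=7
i=10 t=8 v=2: → [7,10); WM=8
i=11 t=12 v=3: → [12,14); WM=12
i=12 t=12 v=9: → [12,14); WM=12
i=13 t=14 v=3: → [14,16); WM=14
i=14 t=17 v=1: → [17,19); WM=17
i=15 t=18 v=7: → [17,20); WM=18
i=16 t=12 v=6: DROP (t<18-0); WM=18
i=17 t=10 v=7: DROP (t<18-0); WM=18
i=18 t=19 v=1: → [17,21); WM=19

[3,7)=9 [7,10)=3 [12,14)=9 [14,16)=3 [17,21)=7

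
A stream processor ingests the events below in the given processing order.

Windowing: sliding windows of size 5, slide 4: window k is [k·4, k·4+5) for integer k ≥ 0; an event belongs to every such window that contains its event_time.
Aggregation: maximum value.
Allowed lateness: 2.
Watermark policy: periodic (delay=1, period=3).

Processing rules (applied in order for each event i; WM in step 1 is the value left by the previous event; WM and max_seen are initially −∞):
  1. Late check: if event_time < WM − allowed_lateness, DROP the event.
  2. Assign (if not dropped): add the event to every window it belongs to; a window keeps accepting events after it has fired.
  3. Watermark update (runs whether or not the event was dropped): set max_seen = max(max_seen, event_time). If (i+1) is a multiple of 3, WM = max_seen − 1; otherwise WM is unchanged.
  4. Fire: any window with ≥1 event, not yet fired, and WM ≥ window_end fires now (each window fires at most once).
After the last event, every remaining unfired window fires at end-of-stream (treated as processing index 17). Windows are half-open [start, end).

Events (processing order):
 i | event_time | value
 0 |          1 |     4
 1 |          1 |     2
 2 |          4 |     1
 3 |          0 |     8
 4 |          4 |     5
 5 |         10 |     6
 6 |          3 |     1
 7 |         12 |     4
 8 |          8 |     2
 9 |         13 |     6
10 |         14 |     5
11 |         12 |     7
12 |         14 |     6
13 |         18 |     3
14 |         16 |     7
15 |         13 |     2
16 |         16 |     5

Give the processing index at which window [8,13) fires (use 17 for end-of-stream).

11

i=0 t=1 v=4: → [0,5); WM=−∞
i=1 t=1 v=2: → [0,5); WM=−∞
i=2 t=4 v=1: → [4,9),[0,5); WM=3
i=3 t=0 v=8: DROP (t<3-2); WM=3
i=4 t=4 v=5: → [4,9),[0,5); WM=3
i=5 t=10 v=6: → [8,13); WM=9; [0,5) fires=5 [4,9) fires=5
i=6 t=3 v=1: DROP (t<9-2); WM=9
i=7 t=12 v=4: → [12,17),[8,13); WM=9
i=8 t=8 v=2: → [8,13),[4,9); WM=11
i=9 t=13 v=6: → [12,17); WM=11
i=10 t=14 v=5: → [12,17); WM=11
i=11 t=12 v=7: → [12,17),[8,13); WM=13; [8,13) fires=7
i=12 t=14 v=6: → [12,17); WM=13
i=13 t=18 v=3: → [16,21); WM=13
i=14 t=16 v=7: → [16,21),[12,17); WM=17; [12,17) fires=7
i=15 t=13 v=2: DROP (t<17-2); WM=17
i=16 t=16 v=5: → [16,21),[12,17); WM=17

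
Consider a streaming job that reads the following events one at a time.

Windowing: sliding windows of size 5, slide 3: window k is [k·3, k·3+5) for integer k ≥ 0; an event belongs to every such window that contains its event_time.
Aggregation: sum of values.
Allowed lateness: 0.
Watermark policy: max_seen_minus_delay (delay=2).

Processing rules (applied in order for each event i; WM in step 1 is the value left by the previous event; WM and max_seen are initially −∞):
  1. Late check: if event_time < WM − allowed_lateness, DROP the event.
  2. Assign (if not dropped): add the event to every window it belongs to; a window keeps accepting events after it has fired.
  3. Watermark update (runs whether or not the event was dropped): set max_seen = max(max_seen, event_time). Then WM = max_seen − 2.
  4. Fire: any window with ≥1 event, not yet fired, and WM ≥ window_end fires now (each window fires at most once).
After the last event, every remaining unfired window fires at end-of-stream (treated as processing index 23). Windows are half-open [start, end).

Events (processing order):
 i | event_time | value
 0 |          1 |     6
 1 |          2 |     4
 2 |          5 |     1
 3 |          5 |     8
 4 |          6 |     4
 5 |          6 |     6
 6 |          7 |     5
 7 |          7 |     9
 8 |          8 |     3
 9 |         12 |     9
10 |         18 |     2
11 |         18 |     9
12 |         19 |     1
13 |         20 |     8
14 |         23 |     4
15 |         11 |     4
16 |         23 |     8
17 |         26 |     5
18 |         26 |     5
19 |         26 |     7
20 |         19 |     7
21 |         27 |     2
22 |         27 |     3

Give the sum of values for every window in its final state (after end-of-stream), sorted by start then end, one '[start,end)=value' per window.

i=0 t=1 v=6: → [0,5); WM=-1
i=1 t=2 v=4: → [0,5); WM=0
i=2 t=5 v=1: → [3,8); WM=3
i=3 t=5 v=8: → [3,8); WM=3
i=4 t=6 v=4: → [6,11),[3,8); WM=4
i=5 t=6 v=6: → [6,11),[3,8); WM=4
i=6 t=7 v=5: → [6,11),[3,8); WM=5; [0,5) fires=10
i=7 t=7 v=9: → [6,11),[3,8); WM=5
i=8 t=8 v=3: → [6,11); WM=6
i=9 t=12 v=9: → [12,17),[9,14); WM=10; [3,8) fires=33
i=10 t=18 v=2: → [18,23),[15,20); WM=16; [6,11) fires=27 [9,14) fires=9
i=11 t=18 v=9: → [18,23),[15,20); WM=16
i=12 t=19 v=1: → [18,23),[15,20); WM=17; [12,17) fires=9
i=13 t=20 v=8: → [18,23); WM=18
i=14 t=23 v=4: → [21,26); WM=21; [15,20) fires=12
i=15 t=11 v=4: DROP (t<21-0); WM=21
i=16 t=23 v=8: → [21,26); WM=21
i=17 t=26 v=5: → [24,29); WM=24; [18,23) fires=20
i=18 t=26 v=5: → [24,29); WM=24
i=19 t=26 v=7: → [24,29); WM=24
i=20 t=19 v=7: DROP (t<24-0); WM=24
i=21 t=27 v=2: → [27,32),[24,29); WM=25
i=22 t=27 v=3: → [27,32),[24,29); WM=25

[0,5)=10 [3,8)=33 [6,11)=27 [9,14)=9 [12,17)=9 [15,20)=12 [18,23)=20 [21,26)=12 [24,29)=22 [27,32)=5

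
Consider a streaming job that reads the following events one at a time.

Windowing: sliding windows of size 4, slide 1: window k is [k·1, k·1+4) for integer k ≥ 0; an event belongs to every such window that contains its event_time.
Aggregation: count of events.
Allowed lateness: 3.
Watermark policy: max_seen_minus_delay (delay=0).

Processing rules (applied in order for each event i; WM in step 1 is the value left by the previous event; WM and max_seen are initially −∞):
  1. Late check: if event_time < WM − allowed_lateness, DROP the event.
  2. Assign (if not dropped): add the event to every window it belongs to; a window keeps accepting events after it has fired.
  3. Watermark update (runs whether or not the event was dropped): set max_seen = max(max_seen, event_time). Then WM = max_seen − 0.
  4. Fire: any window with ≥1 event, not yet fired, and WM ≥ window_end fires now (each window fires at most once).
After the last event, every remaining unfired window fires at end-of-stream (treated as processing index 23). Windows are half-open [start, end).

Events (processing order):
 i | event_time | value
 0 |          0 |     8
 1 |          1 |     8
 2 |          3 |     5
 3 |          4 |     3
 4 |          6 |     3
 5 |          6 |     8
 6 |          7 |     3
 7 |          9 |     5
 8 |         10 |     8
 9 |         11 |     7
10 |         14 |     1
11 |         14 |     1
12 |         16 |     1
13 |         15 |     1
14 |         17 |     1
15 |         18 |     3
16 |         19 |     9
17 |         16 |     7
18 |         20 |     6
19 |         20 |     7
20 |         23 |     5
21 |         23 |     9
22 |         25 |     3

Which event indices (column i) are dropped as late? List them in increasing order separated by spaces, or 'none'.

i=0 t=0 v=8: → [0,4); WM=0
i=1 t=1 v=8: → [1,5),[0,4); WM=1
i=2 t=3 v=5: → [3,7),[2,6),[1,5),[0,4); WM=3
i=3 t=4 v=3: → [4,8),[3,7),[2,6),[1,5); WM=4; [0,4) fires=3
i=4 t=6 v=3: → [6,10),[5,9),[4,8),[3,7); WM=6; [1,5) fires=3 [2,6) fires=2
i=5 t=6 v=8: → [6,10),[5,9),[4,8),[3,7); WM=6
i=6 t=7 v=3: → [7,11),[6,10),[5,9),[4,8); WM=7; [3,7) fires=4
i=7 t=9 v=5: → [9,13),[8,12),[7,11),[6,10); WM=9; [4,8) fires=4 [5,9) fires=3
i=8 t=10 v=8: → [10,14),[9,13),[8,12),[7,11); WM=10; [6,10) fires=4
i=9 t=11 v=7: → [11,15),[10,14),[9,13),[8,12); WM=11; [7,11) fires=3
i=10 t=14 v=1: → [14,18),[13,17),[12,16),[11,15); WM=14; [8,12) fires=3 [9,13) fires=3 [10,14) fires=2
i=11 t=14 v=1: → [14,18),[13,17),[12,16),[11,15); WM=14
i=12 t=16 v=1: → [16,20),[15,19),[14,18),[13,17); WM=16; [11,15) fires=3 [12,16) fires=2
i=13 t=15 v=1: → [15,19),[14,18),[13,17),[12,16); WM=16
i=14 t=17 v=1: → [17,21),[16,20),[15,19),[14,18); WM=17; [13,17) fires=4
i=15 t=18 v=3: → [18,22),[17,21),[16,20),[15,19); WM=18; [14,18) fires=5
i=16 t=19 v=9: → [19,23),[18,22),[17,21),[16,20); WM=19; [15,19) fires=4
i=17 t=16 v=7: → [16,20),[15,19),[14,18),[13,17); WM=19
i=18 t=20 v=6: → [20,24),[19,23),[18,22),[17,21); WM=20; [16,20) fires=5
i=19 t=20 v=7: → [20,24),[19,23),[18,22),[17,21); WM=20
i=20 t=23 v=5: → [23,27),[22,26),[21,25),[20,24); WM=23; [17,21) fires=5 [18,22) fires=4 [19,23) fires=3
i=21 t=23 v=9: → [23,27),[22,26),[21,25),[20,24); WM=23
i=22 t=25 v=3: → [25,29),[24,28),[23,27),[22,26); WM=25; [20,24) fires=4 [21,25) fires=2

none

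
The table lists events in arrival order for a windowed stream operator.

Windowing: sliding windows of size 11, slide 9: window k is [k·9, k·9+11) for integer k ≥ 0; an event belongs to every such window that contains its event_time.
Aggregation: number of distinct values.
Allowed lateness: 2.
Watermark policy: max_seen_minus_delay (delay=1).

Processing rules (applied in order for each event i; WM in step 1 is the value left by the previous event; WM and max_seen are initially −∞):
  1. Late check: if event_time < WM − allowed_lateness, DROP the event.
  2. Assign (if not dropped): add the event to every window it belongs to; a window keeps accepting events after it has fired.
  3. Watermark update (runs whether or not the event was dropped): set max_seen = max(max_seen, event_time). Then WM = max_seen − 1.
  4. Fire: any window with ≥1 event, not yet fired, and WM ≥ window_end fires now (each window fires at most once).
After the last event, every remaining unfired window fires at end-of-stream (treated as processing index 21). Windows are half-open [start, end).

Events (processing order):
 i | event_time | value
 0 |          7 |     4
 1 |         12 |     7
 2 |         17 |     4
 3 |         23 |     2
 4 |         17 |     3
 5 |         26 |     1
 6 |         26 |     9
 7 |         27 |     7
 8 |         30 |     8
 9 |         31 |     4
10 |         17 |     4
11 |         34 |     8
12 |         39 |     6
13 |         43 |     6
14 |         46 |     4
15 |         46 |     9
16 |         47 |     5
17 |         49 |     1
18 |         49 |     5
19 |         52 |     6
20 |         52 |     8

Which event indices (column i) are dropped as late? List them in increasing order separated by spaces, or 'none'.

i=0 t=7 v=4: → [0,11); WM=6
i=1 t=12 v=7: → [9,20); WM=11; [0,11) fires=1
i=2 t=17 v=4: → [9,20); WM=16
i=3 t=23 v=2: → [18,29); WM=22; [9,20) fires=2
i=4 t=17 v=3: DROP (t<22-2); WM=22
i=5 t=26 v=1: → [18,29); WM=25
i=6 t=26 v=9: → [18,29); WM=25
i=7 t=27 v=7: → [27,38),[18,29); WM=26
i=8 t=30 v=8: → [27,38); WM=29; [18,29) fires=4
i=9 t=31 v=4: → [27,38); WM=30
i=10 t=17 v=4: DROP (t<30-2); WM=30
i=11 t=34 v=8: → [27,38); WM=33
i=12 t=39 v=6: → [36,47); WM=38; [27,38) fires=3
i=13 t=43 v=6: → [36,47); WM=42
i=14 t=46 v=4: → [45,56),[36,47); WM=45
i=15 t=46 v=9: → [45,56),[36,47); WM=45
i=16 t=47 v=5: → [45,56); WM=46
i=17 t=49 v=1: → [45,56); WM=48; [36,47) fires=3
i=18 t=49 v=5: → [45,56); WM=48
i=19 t=52 v=6: → [45,56); WM=51
i=20 t=52 v=8: → [45,56); WM=51

4 10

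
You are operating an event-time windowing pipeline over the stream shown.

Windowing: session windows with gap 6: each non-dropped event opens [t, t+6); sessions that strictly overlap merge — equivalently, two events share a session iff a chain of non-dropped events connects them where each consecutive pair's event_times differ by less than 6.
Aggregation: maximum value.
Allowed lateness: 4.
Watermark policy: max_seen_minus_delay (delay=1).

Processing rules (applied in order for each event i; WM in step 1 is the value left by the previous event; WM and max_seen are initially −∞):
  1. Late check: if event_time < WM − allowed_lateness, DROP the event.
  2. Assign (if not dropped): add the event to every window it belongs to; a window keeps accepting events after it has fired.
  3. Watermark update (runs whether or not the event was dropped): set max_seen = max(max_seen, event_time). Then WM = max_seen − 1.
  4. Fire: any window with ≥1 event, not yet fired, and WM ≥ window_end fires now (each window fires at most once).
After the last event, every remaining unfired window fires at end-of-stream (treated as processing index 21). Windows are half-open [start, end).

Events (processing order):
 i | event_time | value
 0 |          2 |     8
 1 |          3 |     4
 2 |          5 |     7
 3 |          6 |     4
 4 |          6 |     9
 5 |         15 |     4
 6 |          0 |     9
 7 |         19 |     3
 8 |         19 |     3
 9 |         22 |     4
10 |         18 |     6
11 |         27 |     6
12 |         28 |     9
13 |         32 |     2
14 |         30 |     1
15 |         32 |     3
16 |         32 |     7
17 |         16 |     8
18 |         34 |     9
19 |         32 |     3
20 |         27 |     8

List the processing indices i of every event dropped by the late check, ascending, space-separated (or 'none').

i=0 t=2 v=8: → [2,8); WM=1
i=1 t=3 v=4: → [2,9); WM=2
i=2 t=5 v=7: → [2,11); WM=4
i=3 t=6 v=4: → [2,12); WM=5
i=4 t=6 v=9: → [2,12); WM=5
i=5 t=15 v=4: → [15,21); WM=14
i=6 t=0 v=9: DROP (t<14-4); WM=14
i=7 t=19 v=3: → [15,25); WM=18
i=8 t=19 v=3: → [15,25); WM=18
i=9 t=22 v=4: → [15,28); WM=21
i=10 t=18 v=6: → [15,28); WM=21
i=11 t=27 v=6: → [15,33); WM=26
i=12 t=28 v=9: → [15,34); WM=27
i=13 t=32 v=2: → [15,38); WM=31
i=14 t=30 v=1: → [15,38); WM=31
i=15 t=32 v=3: → [15,38); WM=31
i=16 t=32 v=7: → [15,38); WM=31
i=17 t=16 v=8: DROP (t<31-4); WM=31
i=18 t=34 v=9: → [15,40); WM=33
i=19 t=32 v=3: → [15,40); WM=33
i=20 t=27 v=8: DROP (t<33-4); WM=33

6 17 20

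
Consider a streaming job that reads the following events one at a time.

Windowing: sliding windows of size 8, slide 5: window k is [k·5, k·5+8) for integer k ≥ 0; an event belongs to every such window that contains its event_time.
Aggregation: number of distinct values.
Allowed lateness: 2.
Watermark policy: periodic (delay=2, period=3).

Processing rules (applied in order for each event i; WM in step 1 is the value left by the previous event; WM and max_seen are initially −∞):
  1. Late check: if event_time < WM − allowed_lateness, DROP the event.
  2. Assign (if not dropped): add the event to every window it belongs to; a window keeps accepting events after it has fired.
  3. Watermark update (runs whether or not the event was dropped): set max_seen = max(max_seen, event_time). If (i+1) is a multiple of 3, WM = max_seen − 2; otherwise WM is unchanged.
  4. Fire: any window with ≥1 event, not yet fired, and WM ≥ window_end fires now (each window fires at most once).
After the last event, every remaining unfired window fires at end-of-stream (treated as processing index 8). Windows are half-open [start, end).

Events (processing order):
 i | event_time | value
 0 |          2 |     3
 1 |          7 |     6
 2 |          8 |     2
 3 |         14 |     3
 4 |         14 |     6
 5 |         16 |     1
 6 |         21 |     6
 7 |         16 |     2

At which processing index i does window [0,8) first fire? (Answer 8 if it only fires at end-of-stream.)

5

i=0 t=2 v=3: → [0,8); WM=−∞
i=1 t=7 v=6: → [5,13),[0,8); WM=−∞
i=2 t=8 v=2: → [5,13); WM=6
i=3 t=14 v=3: → [10,18); WM=6
i=4 t=14 v=6: → [10,18); WM=6
i=5 t=16 v=1: → [15,23),[10,18); WM=14; [0,8) fires=2 [5,13) fires=2
i=6 t=21 v=6: → [20,28),[15,23); WM=14
i=7 t=16 v=2: → [15,23),[10,18); WM=14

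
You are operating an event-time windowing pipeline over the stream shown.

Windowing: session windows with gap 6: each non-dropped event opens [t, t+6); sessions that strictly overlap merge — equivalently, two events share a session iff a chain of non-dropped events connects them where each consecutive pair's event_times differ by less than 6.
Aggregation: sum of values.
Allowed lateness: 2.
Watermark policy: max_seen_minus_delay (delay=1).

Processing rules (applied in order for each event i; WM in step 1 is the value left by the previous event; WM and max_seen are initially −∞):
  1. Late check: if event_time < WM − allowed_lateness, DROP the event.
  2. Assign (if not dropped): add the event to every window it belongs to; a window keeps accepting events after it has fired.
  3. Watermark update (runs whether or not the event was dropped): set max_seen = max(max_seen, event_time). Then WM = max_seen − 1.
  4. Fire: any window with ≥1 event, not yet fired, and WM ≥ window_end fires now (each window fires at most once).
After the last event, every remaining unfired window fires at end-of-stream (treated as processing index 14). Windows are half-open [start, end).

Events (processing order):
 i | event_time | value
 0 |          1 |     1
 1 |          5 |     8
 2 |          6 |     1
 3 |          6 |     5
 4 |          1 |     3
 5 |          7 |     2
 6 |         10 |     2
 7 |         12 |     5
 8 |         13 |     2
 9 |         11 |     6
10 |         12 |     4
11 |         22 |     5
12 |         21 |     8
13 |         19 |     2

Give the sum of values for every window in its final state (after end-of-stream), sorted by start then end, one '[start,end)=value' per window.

[1,19)=36 [19,28)=15

i=0 t=1 v=1: → [1,7); WM=0
i=1 t=5 v=8: → [1,11); WM=4
i=2 t=6 v=1: → [1,12); WM=5
i=3 t=6 v=5: → [1,12); WM=5
i=4 t=1 v=3: DROP (t<5-2); WM=5
i=5 t=7 v=2: → [1,13); WM=6
i=6 t=10 v=2: → [1,16); WM=9
i=7 t=12 v=5: → [1,18); WM=11
i=8 t=13 v=2: → [1,19); WM=12
i=9 t=11 v=6: → [1,19); WM=12
i=10 t=12 v=4: → [1,19); WM=12
i=11 t=22 v=5: → [22,28); WM=21
i=12 t=21 v=8: → [21,28); WM=21
i=13 t=19 v=2: → [19,28); WM=21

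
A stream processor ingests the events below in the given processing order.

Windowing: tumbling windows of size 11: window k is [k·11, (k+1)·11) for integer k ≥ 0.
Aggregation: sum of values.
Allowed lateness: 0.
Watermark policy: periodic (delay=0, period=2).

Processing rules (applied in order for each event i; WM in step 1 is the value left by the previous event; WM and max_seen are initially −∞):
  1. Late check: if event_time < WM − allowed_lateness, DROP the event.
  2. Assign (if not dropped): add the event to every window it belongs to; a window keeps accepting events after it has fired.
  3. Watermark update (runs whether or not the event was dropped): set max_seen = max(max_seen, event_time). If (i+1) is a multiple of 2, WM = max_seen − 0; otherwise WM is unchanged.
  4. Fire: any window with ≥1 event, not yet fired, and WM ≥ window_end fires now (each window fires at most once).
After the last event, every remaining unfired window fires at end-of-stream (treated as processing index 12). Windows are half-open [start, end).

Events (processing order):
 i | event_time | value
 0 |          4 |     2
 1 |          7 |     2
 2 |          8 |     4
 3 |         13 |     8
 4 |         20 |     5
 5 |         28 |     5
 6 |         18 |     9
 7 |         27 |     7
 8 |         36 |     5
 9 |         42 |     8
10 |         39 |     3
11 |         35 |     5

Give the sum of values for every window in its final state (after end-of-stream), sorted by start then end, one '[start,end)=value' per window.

i=0 t=4 v=2: → [0,11); WM=−∞
i=1 t=7 v=2: → [0,11); WM=7
i=2 t=8 v=4: → [0,11); WM=7
i=3 t=13 v=8: → [11,22); WM=13; [0,11) fires=8
i=4 t=20 v=5: → [11,22); WM=13
i=5 t=28 v=5: → [22,33); WM=28; [11,22) fires=13
i=6 t=18 v=9: DROP (t<28-0); WM=28
i=7 t=27 v=7: DROP (t<28-0); WM=28
i=8 t=36 v=5: → [33,44); WM=28
i=9 t=42 v=8: → [33,44); WM=42; [22,33) fires=5
i=10 t=39 v=3: DROP (t<42-0); WM=42
i=11 t=35 v=5: DROP (t<42-0); WM=42

[0,11)=8 [11,22)=13 [22,33)=5 [33,44)=13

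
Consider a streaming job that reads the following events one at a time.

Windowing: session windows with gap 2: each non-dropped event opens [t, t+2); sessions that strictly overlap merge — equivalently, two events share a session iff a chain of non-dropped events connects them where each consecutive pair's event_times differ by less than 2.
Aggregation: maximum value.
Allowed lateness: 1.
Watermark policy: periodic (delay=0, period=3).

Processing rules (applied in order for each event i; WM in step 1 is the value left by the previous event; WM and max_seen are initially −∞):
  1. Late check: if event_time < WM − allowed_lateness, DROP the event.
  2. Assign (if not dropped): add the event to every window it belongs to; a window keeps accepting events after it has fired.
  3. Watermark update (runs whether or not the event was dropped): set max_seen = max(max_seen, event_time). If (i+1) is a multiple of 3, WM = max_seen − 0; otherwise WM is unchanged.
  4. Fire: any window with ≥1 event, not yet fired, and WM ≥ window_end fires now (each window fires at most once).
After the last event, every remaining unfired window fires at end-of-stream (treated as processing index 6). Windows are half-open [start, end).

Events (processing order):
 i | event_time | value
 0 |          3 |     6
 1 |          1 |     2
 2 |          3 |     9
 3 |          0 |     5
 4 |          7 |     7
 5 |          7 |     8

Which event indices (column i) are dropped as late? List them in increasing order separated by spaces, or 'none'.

i=0 t=3 v=6: → [3,5); WM=−∞
i=1 t=1 v=2: → [1,3); WM=−∞
i=2 t=3 v=9: → [3,5); WM=3
i=3 t=0 v=5: DROP (t<3-1); WM=3
i=4 t=7 v=7: → [7,9); WM=3
i=5 t=7 v=8: → [7,9); WM=7

3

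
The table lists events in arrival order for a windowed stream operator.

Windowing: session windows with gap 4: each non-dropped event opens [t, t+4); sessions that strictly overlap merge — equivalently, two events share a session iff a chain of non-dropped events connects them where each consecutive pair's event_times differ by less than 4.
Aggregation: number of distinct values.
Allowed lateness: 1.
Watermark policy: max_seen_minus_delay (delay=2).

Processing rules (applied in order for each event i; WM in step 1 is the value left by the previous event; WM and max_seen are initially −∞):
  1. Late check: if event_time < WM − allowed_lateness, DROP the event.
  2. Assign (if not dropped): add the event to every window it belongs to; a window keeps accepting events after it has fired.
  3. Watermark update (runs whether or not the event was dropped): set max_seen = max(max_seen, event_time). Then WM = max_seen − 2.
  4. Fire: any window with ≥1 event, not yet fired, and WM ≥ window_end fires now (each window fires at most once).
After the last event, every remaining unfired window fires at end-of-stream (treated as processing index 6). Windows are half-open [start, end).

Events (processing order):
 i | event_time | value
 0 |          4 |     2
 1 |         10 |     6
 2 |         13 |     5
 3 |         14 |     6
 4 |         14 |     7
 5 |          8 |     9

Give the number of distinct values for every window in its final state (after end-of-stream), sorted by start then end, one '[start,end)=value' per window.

[4,8)=1 [10,18)=3

i=0 t=4 v=2: → [4,8); WM=2
i=1 t=10 v=6: → [10,14); WM=8
i=2 t=13 v=5: → [10,17); WM=11
i=3 t=14 v=6: → [10,18); WM=12
i=4 t=14 v=7: → [10,18); WM=12
i=5 t=8 v=9: DROP (t<12-1); WM=12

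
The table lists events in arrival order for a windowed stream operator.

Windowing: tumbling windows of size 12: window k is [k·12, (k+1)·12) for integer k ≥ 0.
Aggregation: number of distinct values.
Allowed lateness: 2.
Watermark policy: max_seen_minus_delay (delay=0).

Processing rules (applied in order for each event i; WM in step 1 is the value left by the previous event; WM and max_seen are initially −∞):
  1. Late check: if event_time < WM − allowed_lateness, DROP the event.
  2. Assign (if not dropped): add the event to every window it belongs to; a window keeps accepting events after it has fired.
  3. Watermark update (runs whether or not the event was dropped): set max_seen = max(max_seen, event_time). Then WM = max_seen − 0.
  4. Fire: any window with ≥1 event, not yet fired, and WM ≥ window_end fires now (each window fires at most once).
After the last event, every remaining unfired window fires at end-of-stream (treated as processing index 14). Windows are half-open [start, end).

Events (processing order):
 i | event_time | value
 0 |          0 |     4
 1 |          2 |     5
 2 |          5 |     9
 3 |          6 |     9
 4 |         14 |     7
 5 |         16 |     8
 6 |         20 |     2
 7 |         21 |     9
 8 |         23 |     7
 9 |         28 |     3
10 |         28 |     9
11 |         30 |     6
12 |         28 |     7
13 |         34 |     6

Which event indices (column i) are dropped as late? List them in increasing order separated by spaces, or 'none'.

none

i=0 t=0 v=4: → [0,12); WM=0
i=1 t=2 v=5: → [0,12); WM=2
i=2 t=5 v=9: → [0,12); WM=5
i=3 t=6 v=9: → [0,12); WM=6
i=4 t=14 v=7: → [12,24); WM=14; [0,12) fires=3
i=5 t=16 v=8: → [12,24); WM=16
i=6 t=20 v=2: → [12,24); WM=20
i=7 t=21 v=9: → [12,24); WM=21
i=8 t=23 v=7: → [12,24); WM=23
i=9 t=28 v=3: → [24,36); WM=28; [12,24) fires=4
i=10 t=28 v=9: → [24,36); WM=28
i=11 t=30 v=6: → [24,36); WM=30
i=12 t=28 v=7: → [24,36); WM=30
i=13 t=34 v=6: → [24,36); WM=34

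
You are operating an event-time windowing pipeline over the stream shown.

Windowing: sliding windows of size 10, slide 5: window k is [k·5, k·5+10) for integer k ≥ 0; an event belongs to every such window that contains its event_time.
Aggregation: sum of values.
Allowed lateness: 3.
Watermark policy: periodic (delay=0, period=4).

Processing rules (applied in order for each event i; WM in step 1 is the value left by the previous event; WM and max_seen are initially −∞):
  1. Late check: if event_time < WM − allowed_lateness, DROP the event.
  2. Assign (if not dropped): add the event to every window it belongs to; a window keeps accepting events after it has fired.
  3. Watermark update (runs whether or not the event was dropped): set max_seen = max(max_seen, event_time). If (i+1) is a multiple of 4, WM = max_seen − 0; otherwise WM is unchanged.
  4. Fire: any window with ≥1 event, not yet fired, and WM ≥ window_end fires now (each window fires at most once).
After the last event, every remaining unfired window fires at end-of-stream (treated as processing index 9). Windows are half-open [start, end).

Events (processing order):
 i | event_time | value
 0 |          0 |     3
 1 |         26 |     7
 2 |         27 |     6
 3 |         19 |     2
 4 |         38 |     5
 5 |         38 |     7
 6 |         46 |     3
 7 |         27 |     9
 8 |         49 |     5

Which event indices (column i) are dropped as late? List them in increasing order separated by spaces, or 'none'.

i=0 t=0 v=3: → [0,10); WM=−∞
i=1 t=26 v=7: → [25,35),[20,30); WM=−∞
i=2 t=27 v=6: → [25,35),[20,30); WM=−∞
i=3 t=19 v=2: → [15,25),[10,20); WM=27; [0,10) fires=3 [10,20) fires=2 [15,25) fires=2
i=4 t=38 v=5: → [35,45),[30,40); WM=27
i=5 t=38 v=7: → [35,45),[30,40); WM=27
i=6 t=46 v=3: → [45,55),[40,50); WM=27
i=7 t=27 v=9: → [25,35),[20,30); WM=46; [20,30) fires=22 [25,35) fires=22 [30,40) fires=12 [35,45) fires=12
i=8 t=49 v=5: → [45,55),[40,50); WM=46

none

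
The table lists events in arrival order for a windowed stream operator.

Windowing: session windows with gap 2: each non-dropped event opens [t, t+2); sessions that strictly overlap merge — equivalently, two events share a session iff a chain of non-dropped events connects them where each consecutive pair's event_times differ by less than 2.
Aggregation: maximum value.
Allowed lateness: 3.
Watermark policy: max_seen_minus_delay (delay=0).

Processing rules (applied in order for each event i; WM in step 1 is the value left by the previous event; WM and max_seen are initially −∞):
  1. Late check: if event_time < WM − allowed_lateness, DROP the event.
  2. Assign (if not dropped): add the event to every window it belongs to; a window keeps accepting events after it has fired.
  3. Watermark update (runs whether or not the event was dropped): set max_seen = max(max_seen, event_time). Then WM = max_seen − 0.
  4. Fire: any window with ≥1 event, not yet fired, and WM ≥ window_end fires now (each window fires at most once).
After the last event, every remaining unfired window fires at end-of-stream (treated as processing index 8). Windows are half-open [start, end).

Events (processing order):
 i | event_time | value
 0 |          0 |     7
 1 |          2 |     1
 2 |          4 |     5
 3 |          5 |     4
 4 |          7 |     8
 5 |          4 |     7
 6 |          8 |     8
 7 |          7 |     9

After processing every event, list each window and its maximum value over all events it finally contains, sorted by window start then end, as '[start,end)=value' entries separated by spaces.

i=0 t=0 v=7: → [0,2); WM=0
i=1 t=2 v=1: → [2,4); WM=2
i=2 t=4 v=5: → [4,6); WM=4
i=3 t=5 v=4: → [4,7); WM=5
i=4 t=7 v=8: → [7,9); WM=7
i=5 t=4 v=7: → [4,7); WM=7
i=6 t=8 v=8: → [7,10); WM=8
i=7 t=7 v=9: → [7,10); WM=8

[0,2)=7 [2,4)=1 [4,7)=7 [7,10)=9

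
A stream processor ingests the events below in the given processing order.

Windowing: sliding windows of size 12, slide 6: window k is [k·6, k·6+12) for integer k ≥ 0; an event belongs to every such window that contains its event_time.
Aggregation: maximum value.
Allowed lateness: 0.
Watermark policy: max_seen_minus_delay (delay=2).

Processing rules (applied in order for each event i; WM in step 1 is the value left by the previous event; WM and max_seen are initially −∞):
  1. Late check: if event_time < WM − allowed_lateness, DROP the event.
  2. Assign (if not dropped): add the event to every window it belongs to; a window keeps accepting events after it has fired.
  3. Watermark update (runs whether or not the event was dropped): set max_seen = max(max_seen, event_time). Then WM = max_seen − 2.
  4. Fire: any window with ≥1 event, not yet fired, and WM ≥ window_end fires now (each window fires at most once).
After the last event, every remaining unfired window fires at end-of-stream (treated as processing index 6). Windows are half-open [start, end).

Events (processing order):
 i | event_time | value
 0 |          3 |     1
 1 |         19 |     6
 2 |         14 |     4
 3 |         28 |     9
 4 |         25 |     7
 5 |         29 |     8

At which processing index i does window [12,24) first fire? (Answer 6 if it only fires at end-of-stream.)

3

i=0 t=3 v=1: → [0,12); WM=1
i=1 t=19 v=6: → [18,30),[12,24); WM=17; [0,12) fires=1
i=2 t=14 v=4: DROP (t<17-0); WM=17
i=3 t=28 v=9: → [24,36),[18,30); WM=26; [12,24) fires=6
i=4 t=25 v=7: DROP (t<26-0); WM=26
i=5 t=29 v=8: → [24,36),[18,30); WM=27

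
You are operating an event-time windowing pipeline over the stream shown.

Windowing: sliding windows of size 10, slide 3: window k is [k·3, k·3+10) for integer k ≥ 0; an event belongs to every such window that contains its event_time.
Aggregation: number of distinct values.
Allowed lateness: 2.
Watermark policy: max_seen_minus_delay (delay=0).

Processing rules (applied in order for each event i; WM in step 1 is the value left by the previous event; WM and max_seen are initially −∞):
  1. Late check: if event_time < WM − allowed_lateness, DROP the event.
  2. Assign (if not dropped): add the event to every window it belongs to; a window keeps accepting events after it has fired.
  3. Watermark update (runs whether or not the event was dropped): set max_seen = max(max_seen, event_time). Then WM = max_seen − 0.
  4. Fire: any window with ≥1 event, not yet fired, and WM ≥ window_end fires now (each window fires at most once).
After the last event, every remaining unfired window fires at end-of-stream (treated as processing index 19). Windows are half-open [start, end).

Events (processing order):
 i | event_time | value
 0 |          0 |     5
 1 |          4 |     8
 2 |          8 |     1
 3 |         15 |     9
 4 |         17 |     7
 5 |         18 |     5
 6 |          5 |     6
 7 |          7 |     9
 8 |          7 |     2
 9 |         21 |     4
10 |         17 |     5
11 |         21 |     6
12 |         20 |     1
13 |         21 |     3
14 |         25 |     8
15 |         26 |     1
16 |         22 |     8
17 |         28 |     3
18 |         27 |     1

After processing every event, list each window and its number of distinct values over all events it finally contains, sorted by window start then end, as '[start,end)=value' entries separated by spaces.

[0,10)=3 [3,13)=2 [6,16)=2 [9,19)=3 [12,22)=7 [15,25)=7 [18,28)=6 [21,31)=5 [24,34)=3 [27,37)=2

i=0 t=0 v=5: → [0,10); WM=0
i=1 t=4 v=8: → [3,13),[0,10); WM=4
i=2 t=8 v=1: → [6,16),[3,13),[0,10); WM=8
i=3 t=15 v=9: → [15,25),[12,22),[9,19),[6,16); WM=15; [0,10) fires=3 [3,13) fires=2
i=4 t=17 v=7: → [15,25),[12,22),[9,19); WM=17; [6,16) fires=2
i=5 t=18 v=5: → [18,28),[15,25),[12,22),[9,19); WM=18
i=6 t=5 v=6: DROP (t<18-2); WM=18
i=7 t=7 v=9: DROP (t<18-2); WM=18
i=8 t=7 v=2: DROP (t<18-2); WM=18
i=9 t=21 v=4: → [21,31),[18,28),[15,25),[12,22); WM=21; [9,19) fires=3
i=10 t=17 v=5: DROP (t<21-2); WM=21
i=11 t=21 v=6: → [21,31),[18,28),[15,25),[12,22); WM=21
i=12 t=20 v=1: → [18,28),[15,25),[12,22); WM=21
i=13 t=21 v=3: → [21,31),[18,28),[15,25),[12,22); WM=21
i=14 t=25 v=8: → [24,34),[21,31),[18,28); WM=25; [12,22) fires=7 [15,25) fires=7
i=15 t=26 v=1: → [24,34),[21,31),[18,28); WM=26
i=16 t=22 v=8: DROP (t<26-2); WM=26
i=17 t=28 v=3: → [27,37),[24,34),[21,31); WM=28; [18,28) fires=6
i=18 t=27 v=1: → [27,37),[24,34),[21,31),[18,28); WM=28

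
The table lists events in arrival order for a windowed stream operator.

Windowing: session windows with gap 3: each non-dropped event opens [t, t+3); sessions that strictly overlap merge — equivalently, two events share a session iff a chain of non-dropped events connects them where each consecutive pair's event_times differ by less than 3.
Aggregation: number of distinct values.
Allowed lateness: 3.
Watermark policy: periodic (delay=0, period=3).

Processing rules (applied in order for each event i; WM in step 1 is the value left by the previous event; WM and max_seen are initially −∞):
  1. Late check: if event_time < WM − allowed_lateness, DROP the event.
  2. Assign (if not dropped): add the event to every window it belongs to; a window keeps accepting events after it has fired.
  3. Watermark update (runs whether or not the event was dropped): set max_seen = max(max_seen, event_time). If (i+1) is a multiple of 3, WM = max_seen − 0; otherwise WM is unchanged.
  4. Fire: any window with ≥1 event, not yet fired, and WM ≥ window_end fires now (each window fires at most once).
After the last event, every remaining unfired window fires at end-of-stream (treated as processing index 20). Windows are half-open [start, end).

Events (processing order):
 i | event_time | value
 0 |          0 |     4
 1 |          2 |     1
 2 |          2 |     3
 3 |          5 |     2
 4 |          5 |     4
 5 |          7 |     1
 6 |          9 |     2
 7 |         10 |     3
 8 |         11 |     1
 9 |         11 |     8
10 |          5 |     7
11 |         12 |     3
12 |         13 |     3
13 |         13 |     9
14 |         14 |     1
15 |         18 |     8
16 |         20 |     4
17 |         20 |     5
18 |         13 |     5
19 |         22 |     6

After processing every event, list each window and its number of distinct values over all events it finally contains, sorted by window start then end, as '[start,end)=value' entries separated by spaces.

i=0 t=0 v=4: → [0,3); WM=−∞
i=1 t=2 v=1: → [0,5); WM=−∞
i=2 t=2 v=3: → [0,5); WM=2
i=3 t=5 v=2: → [5,8); WM=2
i=4 t=5 v=4: → [5,8); WM=2
i=5 t=7 v=1: → [5,10); WM=7
i=6 t=9 v=2: → [5,12); WM=7
i=7 t=10 v=3: → [5,13); WM=7
i=8 t=11 v=1: → [5,14); WM=11
i=9 t=11 v=8: → [5,14); WM=11
i=10 t=5 v=7: DROP (t<11-3); WM=11
i=11 t=12 v=3: → [5,15); WM=12
i=12 t=13 v=3: → [5,16); WM=12
i=13 t=13 v=9: → [5,16); WM=12
i=14 t=14 v=1: → [5,17); WM=14
i=15 t=18 v=8: → [18,21); WM=14
i=16 t=20 v=4: → [18,23); WM=14
i=17 t=20 v=5: → [18,23); WM=20
i=18 t=13 v=5: DROP (t<20-3); WM=20
i=19 t=22 v=6: → [18,25); WM=20

[0,5)=3 [5,17)=6 [18,25)=4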